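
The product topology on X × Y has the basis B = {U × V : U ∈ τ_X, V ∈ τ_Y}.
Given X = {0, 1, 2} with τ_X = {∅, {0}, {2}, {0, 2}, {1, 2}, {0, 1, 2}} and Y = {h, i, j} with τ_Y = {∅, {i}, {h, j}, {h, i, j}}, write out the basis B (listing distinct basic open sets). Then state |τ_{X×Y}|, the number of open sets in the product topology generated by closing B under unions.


Basis B = {∅ × ∅, {0} × {i}, {2} × {i}, {0} × {h, j}, {0, 2} × {i}, {1, 2} × {i}, {2} × {h, j}, {0} × {h, i, j}, {0, 1, 2} × {i}, {2} × {h, i, j}, {0, 2} × {h, j}, {1, 2} × {h, j}, {0, 2} × {h, i, j}, {0, 1, 2} × {h, j}, {1, 2} × {h, i, j}, {0, 1, 2} × {h, i, j}}; |τ_{X×Y}| = 36.

Enumerate products U × V with U ∈ τ_X, V ∈ τ_Y (deduplicated):
  ∅ × ∅ = {} (∅)
  {0} × {i} = {(0,i)}
  {2} × {i} = {(2,i)}
  {0} × {h, j} = {(0,h), (0,j)}
  {0, 2} × {i} = {(0,i), (2,i)}
  {1, 2} × {i} = {(1,i), (2,i)}
  {2} × {h, j} = {(2,h), (2,j)}
  {0} × {h, i, j} = {(0,h), (0,i), (0,j)}
  {0, 1, 2} × {i} = {(0,i), (1,i), (2,i)}
  {2} × {h, i, j} = {(2,h), (2,i), (2,j)}
  {0, 2} × {h, j} = {(0,h), (0,j), (2,h), (2,j)}
  {1, 2} × {h, j} = {(1,h), (1,j), (2,h), (2,j)}
  {0, 2} × {h, i, j} = {(0,h), (0,i), (0,j), (2,h), (2,i), (2,j)}
  {0, 1, 2} × {h, j} = {(0,h), (0,j), (1,h), (1,j), (2,h), (2,j)}
  {1, 2} × {h, i, j} = {(1,h), (1,i), (1,j), (2,h), (2,i), (2,j)}
  {0, 1, 2} × {h, i, j} = {(0,h), (0,i), (0,j), (1,h), (1,i), (1,j), (2,h), (2,i), (2,j)}
These 16 distinct sets form the basis B.
Close under arbitrary unions to get τ_{X×Y}; counting gives |τ_{X×Y}| = 36.


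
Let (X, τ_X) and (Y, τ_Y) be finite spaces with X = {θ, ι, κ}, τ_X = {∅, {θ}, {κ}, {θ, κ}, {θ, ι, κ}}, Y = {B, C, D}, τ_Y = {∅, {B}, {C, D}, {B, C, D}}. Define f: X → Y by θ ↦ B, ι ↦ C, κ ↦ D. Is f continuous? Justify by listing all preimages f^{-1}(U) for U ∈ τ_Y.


f is NOT continuous.

Compute f^{-1}(U) for each U ∈ τ_Y:
  U = ∅: f^{-1}(U) = ∅ ∈ τ_X ✓.
  U = {B}: f^{-1}(U) = {θ} ∈ τ_X ✓.
  U = {C, D}: f^{-1}(U) = {ι, κ} ∉ τ_X ✗.
  U = {B, C, D}: f^{-1}(U) = {θ, ι, κ} ∈ τ_X ✓.
Found U = {C, D} with f^{-1}(U) = {ι, κ} not in τ_X. Therefore f is NOT continuous.


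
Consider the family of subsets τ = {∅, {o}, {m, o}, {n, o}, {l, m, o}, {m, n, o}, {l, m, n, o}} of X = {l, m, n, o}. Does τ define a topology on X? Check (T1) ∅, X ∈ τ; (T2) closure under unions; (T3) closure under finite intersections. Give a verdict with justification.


τ IS a topology on X.

Axiom (T1): ∅ ∈ τ? Yes; X ∈ τ? Yes.
Axiom (T2/T3): check pairwise unions and intersections of members of τ.
All pairwise intersections and unions checked — each lies in τ. Therefore τ satisfies (T1), (T2), (T3): it IS a topology on X.


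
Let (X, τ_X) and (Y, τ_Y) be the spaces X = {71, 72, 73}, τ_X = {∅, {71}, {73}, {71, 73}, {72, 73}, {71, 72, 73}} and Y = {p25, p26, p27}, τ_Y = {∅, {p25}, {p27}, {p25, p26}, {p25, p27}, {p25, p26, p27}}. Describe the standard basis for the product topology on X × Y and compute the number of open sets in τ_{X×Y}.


Basis B = {∅ × ∅, {71} × {p25}, {71} × {p27}, {73} × {p25}, {73} × {p27}, {71} × {p25, p26}, {71} × {p25, p27}, {71, 73} × {p25}, {71, 73} × {p27}, {72, 73} × {p25}, {72, 73} × {p27}, {73} × {p25, p26}, {73} × {p25, p27}, {71} × {p25, p26, p27}, {71, 72, 73} × {p25}, {71, 72, 73} × {p27}, {73} × {p25, p26, p27}, {71, 73} × {p25, p26}, {71, 73} × {p25, p27}, {72, 73} × {p25, p26}, {72, 73} × {p25, p27}, {71, 73} × {p25, p26, p27}, {71, 72, 73} × {p25, p26}, {71, 72, 73} × {p25, p27}, {72, 73} × {p25, p26, p27}, {71, 72, 73} × {p25, p26, p27}}; |τ_{X×Y}| = 108.

Enumerate products U × V with U ∈ τ_X, V ∈ τ_Y (deduplicated):
  ∅ × ∅ = {} (∅)
  {71} × {p25} = {(71,p25)}
  {71} × {p27} = {(71,p27)}
  {73} × {p25} = {(73,p25)}
  {73} × {p27} = {(73,p27)}
  {71} × {p25, p26} = {(71,p25), (71,p26)}
  {71} × {p25, p27} = {(71,p25), (71,p27)}
  {71, 73} × {p25} = {(71,p25), (73,p25)}
  {71, 73} × {p27} = {(71,p27), (73,p27)}
  {72, 73} × {p25} = {(72,p25), (73,p25)}
  {72, 73} × {p27} = {(72,p27), (73,p27)}
  {73} × {p25, p26} = {(73,p25), (73,p26)}
  {73} × {p25, p27} = {(73,p25), (73,p27)}
  {71} × {p25, p26, p27} = {(71,p25), (71,p26), (71,p27)}
  {71, 72, 73} × {p25} = {(71,p25), (72,p25), (73,p25)}
  {71, 72, 73} × {p27} = {(71,p27), (72,p27), (73,p27)}
  {73} × {p25, p26, p27} = {(73,p25), (73,p26), (73,p27)}
  {71, 73} × {p25, p26} = {(71,p25), (71,p26), (73,p25), (73,p26)}
  {71, 73} × {p25, p27} = {(71,p25), (71,p27), (73,p25), (73,p27)}
  {72, 73} × {p25, p26} = {(72,p25), (72,p26), (73,p25), (73,p26)}
  {72, 73} × {p25, p27} = {(72,p25), (72,p27), (73,p25), (73,p27)}
  {71, 73} × {p25, p26, p27} = {(71,p25), (71,p26), (71,p27), (73,p25), (73,p26), (73,p27)}
  {71, 72, 73} × {p25, p26} = {(71,p25), (71,p26), (72,p25), (72,p26), (73,p25), (73,p26)}
  {71, 72, 73} × {p25, p27} = {(71,p25), (71,p27), (72,p25), (72,p27), (73,p25), (73,p27)}
  {72, 73} × {p25, p26, p27} = {(72,p25), (72,p26), (72,p27), (73,p25), (73,p26), (73,p27)}
  {71, 72, 73} × {p25, p26, p27} = {(71,p25), (71,p26), (71,p27), (72,p25), (72,p26), (72,p27), (73,p25), (73,p26), (73,p27)}
These 26 distinct sets form the basis B.
Close under arbitrary unions to get τ_{X×Y}; counting gives |τ_{X×Y}| = 108.


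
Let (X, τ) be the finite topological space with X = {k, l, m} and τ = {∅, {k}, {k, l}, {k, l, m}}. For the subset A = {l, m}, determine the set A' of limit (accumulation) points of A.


A' = {m}

For each x ∈ X, list the open sets U ∈ τ with x ∈ U, then check whether U ∩ (A ∖ {x}) ≠ ∅ for every such U.
  x = k: open {k} ∋ x has {k} ∩ (A ∖ {k}) = ∅, so x is NOT a limit point.
  x = l: open {k, l} ∋ x has {k, l} ∩ (A ∖ {l}) = ∅, so x is NOT a limit point.
  x = m: opens ∋ x are {k, l, m}; each meets A ∖ {m}, so x IS a limit point.
Collecting: A' = {m}.


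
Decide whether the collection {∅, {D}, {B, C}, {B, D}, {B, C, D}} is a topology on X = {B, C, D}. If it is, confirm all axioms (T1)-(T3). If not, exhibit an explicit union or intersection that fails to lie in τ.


τ is NOT a topology on X.

Axiom (T1): ∅ ∈ τ? Yes; X ∈ τ? Yes.
Axiom (T2/T3): check pairwise unions and intersections of members of τ.
Counterexample for (T3): {B, C} ∩ {B, D} = {B} ∉ τ. Therefore τ is NOT a topology.


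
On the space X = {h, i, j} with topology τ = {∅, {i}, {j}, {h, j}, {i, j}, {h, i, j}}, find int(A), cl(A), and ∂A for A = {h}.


int(A) = ∅, cl(A) = {h}, ∂A = {h}.

Closed sets in (X, τ) are complements of opens:
  closed(X, τ) = {∅, {h}, {i}, {h, i}, {h, j}, {h, i, j}}.
int(A) = ⋃ {U ∈ τ : U ⊆ A}. Opens contained in A: ∅.
Taking the union of these: int(A) = ∅.
cl(A) = ⋂ {C closed : A ⊆ C}. Closed sets containing A: {h}, {h, i}, {h, j}, {h, i, j}.
Intersecting these: cl(A) = {h}.
∂A = cl(A) ∖ int(A) = {h} ∖ ∅ = {h}.


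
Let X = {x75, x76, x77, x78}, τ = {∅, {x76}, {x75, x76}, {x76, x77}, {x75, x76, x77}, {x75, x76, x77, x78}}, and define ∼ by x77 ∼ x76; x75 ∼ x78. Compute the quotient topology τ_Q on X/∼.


X/∼ = {[x75=x78], [x76=x77]}; |τ_Q| = 3.

Equivalence classes: [x75=x78], [x76=x77].
Quotient map π: X → X/∼ sends x75 ↦ [x75=x78], x76 ↦ [x76=x77], x77 ↦ [x76=x77], x78 ↦ [x75=x78].
For each subset V ⊆ X/∼, compute π^{-1}(V) ⊆ X and check whether π^{-1}(V) ∈ τ. V is open in τ_Q iff π^{-1}(V) ∈ τ.
  V = {}: π^{-1}(V) = ∅ ∈ τ ✓.
  V = {[x75=x78]}: π^{-1}(V) = {x75, x78} ∉ τ ✗.
  V = {[x76=x77]}: π^{-1}(V) = {x76, x77} ∈ τ ✓.
  V = {[x75=x78], [x76=x77]}: π^{-1}(V) = {x75, x76, x77, x78} ∈ τ ✓.
Open sets in the quotient: τ_Q = {{}, {[x76=x77]}, {[x75=x78], [x76=x77]}} (3 elements).


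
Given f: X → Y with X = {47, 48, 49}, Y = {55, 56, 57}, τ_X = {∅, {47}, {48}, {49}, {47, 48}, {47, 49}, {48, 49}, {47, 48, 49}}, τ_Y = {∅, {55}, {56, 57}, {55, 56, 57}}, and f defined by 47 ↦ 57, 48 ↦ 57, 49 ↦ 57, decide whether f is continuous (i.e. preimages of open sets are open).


f IS continuous.

Compute f^{-1}(U) for each U ∈ τ_Y:
  U = ∅: f^{-1}(U) = ∅ ∈ τ_X ✓.
  U = {55}: f^{-1}(U) = ∅ ∈ τ_X ✓.
  U = {56, 57}: f^{-1}(U) = {47, 48, 49} ∈ τ_X ✓.
  U = {55, 56, 57}: f^{-1}(U) = {47, 48, 49} ∈ τ_X ✓.
Every preimage lies in τ_X, so f IS continuous.


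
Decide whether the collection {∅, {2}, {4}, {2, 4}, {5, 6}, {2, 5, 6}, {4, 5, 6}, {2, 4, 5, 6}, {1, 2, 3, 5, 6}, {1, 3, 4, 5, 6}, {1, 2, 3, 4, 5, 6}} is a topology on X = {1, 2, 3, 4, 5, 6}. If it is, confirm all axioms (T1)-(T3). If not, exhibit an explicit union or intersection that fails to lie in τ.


τ is NOT a topology on X.

Axiom (T1): ∅ ∈ τ? Yes; X ∈ τ? Yes.
Axiom (T2/T3): check pairwise unions and intersections of members of τ.
Counterexample for (T3): {1, 2, 3, 5, 6} ∩ {1, 3, 4, 5, 6} = {1, 3, 5, 6} ∉ τ. Therefore τ is NOT a topology.


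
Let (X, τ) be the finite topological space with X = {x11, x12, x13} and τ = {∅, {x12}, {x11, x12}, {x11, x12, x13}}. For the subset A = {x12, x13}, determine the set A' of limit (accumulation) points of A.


A' = {x11, x13}

For each x ∈ X, list the open sets U ∈ τ with x ∈ U, then check whether U ∩ (A ∖ {x}) ≠ ∅ for every such U.
  x = x11: opens ∋ x are {x11, x12}, {x11, x12, x13}; each meets A ∖ {x11}, so x IS a limit point.
  x = x12: open {x12} ∋ x has {x12} ∩ (A ∖ {x12}) = ∅, so x is NOT a limit point.
  x = x13: opens ∋ x are {x11, x12, x13}; each meets A ∖ {x13}, so x IS a limit point.
Collecting: A' = {x11, x13}.


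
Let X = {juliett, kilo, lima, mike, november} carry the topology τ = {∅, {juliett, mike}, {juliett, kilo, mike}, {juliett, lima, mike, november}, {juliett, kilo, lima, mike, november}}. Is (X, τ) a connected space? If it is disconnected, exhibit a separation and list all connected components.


(X, τ) is connected.

Find clopen sets (U ∈ τ with X ∖ U ∈ τ):
  U = ∅, X ∖ U = {juliett, kilo, lima, mike, november} — both open, so U is clopen.
  U = {juliett, kilo, lima, mike, november}, X ∖ U = ∅ — both open, so U is clopen.
Only trivial clopens (∅ and X) exist, so (X, τ) is connected.
Compute connected components by grouping points that agree on all clopens:
  component: {juliett, kilo, lima, mike, november}


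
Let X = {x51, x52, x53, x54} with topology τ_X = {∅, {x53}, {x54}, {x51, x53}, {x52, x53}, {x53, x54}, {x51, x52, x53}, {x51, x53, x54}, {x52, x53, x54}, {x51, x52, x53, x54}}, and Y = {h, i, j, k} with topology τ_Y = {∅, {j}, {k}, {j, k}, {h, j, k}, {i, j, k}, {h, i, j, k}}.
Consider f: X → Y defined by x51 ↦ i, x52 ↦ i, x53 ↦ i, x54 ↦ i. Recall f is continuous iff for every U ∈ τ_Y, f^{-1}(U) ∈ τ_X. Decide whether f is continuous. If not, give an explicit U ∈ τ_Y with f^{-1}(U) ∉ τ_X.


f IS continuous.

Compute f^{-1}(U) for each U ∈ τ_Y:
  U = ∅: f^{-1}(U) = ∅ ∈ τ_X ✓.
  U = {j}: f^{-1}(U) = ∅ ∈ τ_X ✓.
  U = {k}: f^{-1}(U) = ∅ ∈ τ_X ✓.
  U = {j, k}: f^{-1}(U) = ∅ ∈ τ_X ✓.
  U = {h, j, k}: f^{-1}(U) = ∅ ∈ τ_X ✓.
  U = {i, j, k}: f^{-1}(U) = {x51, x52, x53, x54} ∈ τ_X ✓.
  U = {h, i, j, k}: f^{-1}(U) = {x51, x52, x53, x54} ∈ τ_X ✓.
Every preimage lies in τ_X, so f IS continuous.


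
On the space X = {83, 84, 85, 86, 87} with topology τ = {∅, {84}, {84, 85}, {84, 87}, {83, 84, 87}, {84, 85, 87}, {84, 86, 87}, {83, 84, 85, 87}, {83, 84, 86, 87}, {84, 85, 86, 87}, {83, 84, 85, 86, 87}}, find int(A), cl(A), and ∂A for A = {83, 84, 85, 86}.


int(A) = {84, 85}, cl(A) = {83, 84, 85, 86, 87}, ∂A = {83, 86, 87}.

Closed sets in (X, τ) are complements of opens:
  closed(X, τ) = {∅, {83}, {85}, {86}, {83, 85}, {83, 86}, {85, 86}, {83, 85, 86}, {83, 86, 87}, {83, 85, 86, 87}, {83, 84, 85, 86, 87}}.
int(A) = ⋃ {U ∈ τ : U ⊆ A}. Opens contained in A: ∅, {84}, {84, 85}.
Taking the union of these: int(A) = {84, 85}.
cl(A) = ⋂ {C closed : A ⊆ C}. Closed sets containing A: {83, 84, 85, 86, 87}.
Intersecting these: cl(A) = {83, 84, 85, 86, 87}.
∂A = cl(A) ∖ int(A) = {83, 84, 85, 86, 87} ∖ {84, 85} = {83, 86, 87}.


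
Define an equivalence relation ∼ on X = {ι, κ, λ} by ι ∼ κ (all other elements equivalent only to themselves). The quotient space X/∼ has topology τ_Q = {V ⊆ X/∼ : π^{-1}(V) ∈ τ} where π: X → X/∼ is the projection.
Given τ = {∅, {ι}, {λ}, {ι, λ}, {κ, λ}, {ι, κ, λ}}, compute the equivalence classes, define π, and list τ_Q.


X/∼ = {[ι=κ], [λ]}; |τ_Q| = 3.

Equivalence classes: [ι=κ], [λ].
Quotient map π: X → X/∼ sends ι ↦ [ι=κ], κ ↦ [ι=κ], λ ↦ [λ].
For each subset V ⊆ X/∼, compute π^{-1}(V) ⊆ X and check whether π^{-1}(V) ∈ τ. V is open in τ_Q iff π^{-1}(V) ∈ τ.
  V = {}: π^{-1}(V) = ∅ ∈ τ ✓.
  V = {[ι=κ]}: π^{-1}(V) = {ι, κ} ∉ τ ✗.
  V = {[λ]}: π^{-1}(V) = {λ} ∈ τ ✓.
  V = {[ι=κ], [λ]}: π^{-1}(V) = {ι, κ, λ} ∈ τ ✓.
Open sets in the quotient: τ_Q = {{}, {[λ]}, {[ι=κ], [λ]}} (3 elements).


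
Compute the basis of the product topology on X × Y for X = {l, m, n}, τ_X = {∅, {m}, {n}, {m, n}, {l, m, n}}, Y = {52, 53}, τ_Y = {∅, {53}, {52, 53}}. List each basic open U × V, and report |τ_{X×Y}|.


Basis B = {∅ × ∅, {m} × {53}, {n} × {53}, {m} × {52, 53}, {m, n} × {53}, {n} × {52, 53}, {l, m, n} × {53}, {m, n} × {52, 53}, {l, m, n} × {52, 53}}; |τ_{X×Y}| = 14.

Enumerate products U × V with U ∈ τ_X, V ∈ τ_Y (deduplicated):
  ∅ × ∅ = {} (∅)
  {m} × {53} = {(m,53)}
  {n} × {53} = {(n,53)}
  {m} × {52, 53} = {(m,52), (m,53)}
  {m, n} × {53} = {(m,53), (n,53)}
  {n} × {52, 53} = {(n,52), (n,53)}
  {l, m, n} × {53} = {(l,53), (m,53), (n,53)}
  {m, n} × {52, 53} = {(m,52), (m,53), (n,52), (n,53)}
  {l, m, n} × {52, 53} = {(l,52), (l,53), (m,52), (m,53), (n,52), (n,53)}
These 9 distinct sets form the basis B.
Close under arbitrary unions to get τ_{X×Y}; counting gives |τ_{X×Y}| = 14.


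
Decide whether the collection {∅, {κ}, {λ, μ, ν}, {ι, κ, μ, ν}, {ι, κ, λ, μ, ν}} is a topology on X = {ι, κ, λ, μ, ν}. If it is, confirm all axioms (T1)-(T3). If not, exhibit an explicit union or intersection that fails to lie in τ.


τ is NOT a topology on X.

Axiom (T1): ∅ ∈ τ? Yes; X ∈ τ? Yes.
Axiom (T2/T3): check pairwise unions and intersections of members of τ.
Counterexample for (T2): {κ} ∪ {λ, μ, ν} = {κ, λ, μ, ν} ∉ τ. Therefore τ is NOT a topology.


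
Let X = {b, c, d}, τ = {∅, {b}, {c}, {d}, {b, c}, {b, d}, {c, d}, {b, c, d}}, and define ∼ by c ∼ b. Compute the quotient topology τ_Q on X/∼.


X/∼ = {[b=c], [d]}; |τ_Q| = 4.

Equivalence classes: [b=c], [d].
Quotient map π: X → X/∼ sends b ↦ [b=c], c ↦ [b=c], d ↦ [d].
For each subset V ⊆ X/∼, compute π^{-1}(V) ⊆ X and check whether π^{-1}(V) ∈ τ. V is open in τ_Q iff π^{-1}(V) ∈ τ.
  V = {}: π^{-1}(V) = ∅ ∈ τ ✓.
  V = {[b=c]}: π^{-1}(V) = {b, c} ∈ τ ✓.
  V = {[d]}: π^{-1}(V) = {d} ∈ τ ✓.
  V = {[b=c], [d]}: π^{-1}(V) = {b, c, d} ∈ τ ✓.
Open sets in the quotient: τ_Q = {{}, {[b=c]}, {[d]}, {[b=c], [d]}} (4 elements).


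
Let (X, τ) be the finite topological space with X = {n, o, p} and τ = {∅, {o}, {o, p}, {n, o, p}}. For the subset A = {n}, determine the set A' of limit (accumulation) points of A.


A' = ∅

For each x ∈ X, list the open sets U ∈ τ with x ∈ U, then check whether U ∩ (A ∖ {x}) ≠ ∅ for every such U.
  x = n: open {n, o, p} ∋ x has {n, o, p} ∩ (A ∖ {n}) = ∅, so x is NOT a limit point.
  x = o: open {o} ∋ x has {o} ∩ (A ∖ {o}) = ∅, so x is NOT a limit point.
  x = p: open {o, p} ∋ x has {o, p} ∩ (A ∖ {p}) = ∅, so x is NOT a limit point.
Collecting: A' = ∅.


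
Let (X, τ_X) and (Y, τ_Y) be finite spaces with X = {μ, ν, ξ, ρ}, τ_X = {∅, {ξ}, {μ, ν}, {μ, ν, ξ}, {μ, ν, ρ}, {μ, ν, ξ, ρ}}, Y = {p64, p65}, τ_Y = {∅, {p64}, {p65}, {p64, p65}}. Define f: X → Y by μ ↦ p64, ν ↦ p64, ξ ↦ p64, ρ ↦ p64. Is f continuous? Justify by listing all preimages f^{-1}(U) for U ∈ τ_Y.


f IS continuous.

Compute f^{-1}(U) for each U ∈ τ_Y:
  U = ∅: f^{-1}(U) = ∅ ∈ τ_X ✓.
  U = {p64}: f^{-1}(U) = {μ, ν, ξ, ρ} ∈ τ_X ✓.
  U = {p65}: f^{-1}(U) = ∅ ∈ τ_X ✓.
  U = {p64, p65}: f^{-1}(U) = {μ, ν, ξ, ρ} ∈ τ_X ✓.
Every preimage lies in τ_X, so f IS continuous.


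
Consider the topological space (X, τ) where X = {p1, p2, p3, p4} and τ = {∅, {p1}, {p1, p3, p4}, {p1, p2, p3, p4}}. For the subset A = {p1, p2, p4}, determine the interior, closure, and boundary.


int(A) = {p1}, cl(A) = {p1, p2, p3, p4}, ∂A = {p2, p3, p4}.

Closed sets in (X, τ) are complements of opens:
  closed(X, τ) = {∅, {p2}, {p2, p3, p4}, {p1, p2, p3, p4}}.
int(A) = ⋃ {U ∈ τ : U ⊆ A}. Opens contained in A: ∅, {p1}.
Taking the union of these: int(A) = {p1}.
cl(A) = ⋂ {C closed : A ⊆ C}. Closed sets containing A: {p1, p2, p3, p4}.
Intersecting these: cl(A) = {p1, p2, p3, p4}.
∂A = cl(A) ∖ int(A) = {p1, p2, p3, p4} ∖ {p1} = {p2, p3, p4}.


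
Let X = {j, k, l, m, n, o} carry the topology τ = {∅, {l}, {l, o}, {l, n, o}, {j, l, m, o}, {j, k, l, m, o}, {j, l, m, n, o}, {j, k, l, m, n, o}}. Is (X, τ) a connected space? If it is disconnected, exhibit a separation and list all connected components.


(X, τ) is connected.

Find clopen sets (U ∈ τ with X ∖ U ∈ τ):
  U = ∅, X ∖ U = {j, k, l, m, n, o} — both open, so U is clopen.
  U = {j, k, l, m, n, o}, X ∖ U = ∅ — both open, so U is clopen.
Only trivial clopens (∅ and X) exist, so (X, τ) is connected.
Compute connected components by grouping points that agree on all clopens:
  component: {j, k, l, m, n, o}


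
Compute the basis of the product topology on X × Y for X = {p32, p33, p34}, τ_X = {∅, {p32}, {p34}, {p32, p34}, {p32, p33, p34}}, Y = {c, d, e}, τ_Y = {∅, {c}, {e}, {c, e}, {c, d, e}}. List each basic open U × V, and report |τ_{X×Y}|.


Basis B = {∅ × ∅, {p32} × {c}, {p32} × {e}, {p34} × {c}, {p34} × {e}, {p32} × {c, e}, {p32, p34} × {c}, {p32, p34} × {e}, {p34} × {c, e}, {p32} × {c, d, e}, {p32, p33, p34} × {c}, {p32, p33, p34} × {e}, {p34} × {c, d, e}, {p32, p34} × {c, e}, {p32, p34} × {c, d, e}, {p32, p33, p34} × {c, e}, {p32, p33, p34} × {c, d, e}}; |τ_{X×Y}| = 48.

Enumerate products U × V with U ∈ τ_X, V ∈ τ_Y (deduplicated):
  ∅ × ∅ = {} (∅)
  {p32} × {c} = {(p32,c)}
  {p32} × {e} = {(p32,e)}
  {p34} × {c} = {(p34,c)}
  {p34} × {e} = {(p34,e)}
  {p32} × {c, e} = {(p32,c), (p32,e)}
  {p32, p34} × {c} = {(p32,c), (p34,c)}
  {p32, p34} × {e} = {(p32,e), (p34,e)}
  {p34} × {c, e} = {(p34,c), (p34,e)}
  {p32} × {c, d, e} = {(p32,c), (p32,d), (p32,e)}
  {p32, p33, p34} × {c} = {(p32,c), (p33,c), (p34,c)}
  {p32, p33, p34} × {e} = {(p32,e), (p33,e), (p34,e)}
  {p34} × {c, d, e} = {(p34,c), (p34,d), (p34,e)}
  {p32, p34} × {c, e} = {(p32,c), (p32,e), (p34,c), (p34,e)}
  {p32, p34} × {c, d, e} = {(p32,c), (p32,d), (p32,e), (p34,c), (p34,d), (p34,e)}
  {p32, p33, p34} × {c, e} = {(p32,c), (p32,e), (p33,c), (p33,e), (p34,c), (p34,e)}
  {p32, p33, p34} × {c, d, e} = {(p32,c), (p32,d), (p32,e), (p33,c), (p33,d), (p33,e), (p34,c), (p34,d), (p34,e)}
These 17 distinct sets form the basis B.
Close under arbitrary unions to get τ_{X×Y}; counting gives |τ_{X×Y}| = 48.


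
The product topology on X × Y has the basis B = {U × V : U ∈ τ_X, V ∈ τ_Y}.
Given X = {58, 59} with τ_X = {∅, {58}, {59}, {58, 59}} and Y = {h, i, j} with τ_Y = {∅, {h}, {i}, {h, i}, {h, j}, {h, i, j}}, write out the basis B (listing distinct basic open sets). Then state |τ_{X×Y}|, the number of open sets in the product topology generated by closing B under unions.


Basis B = {∅ × ∅, {58} × {h}, {58} × {i}, {59} × {h}, {59} × {i}, {58} × {h, i}, {58} × {h, j}, {58, 59} × {h}, {58, 59} × {i}, {59} × {h, i}, {59} × {h, j}, {58} × {h, i, j}, {59} × {h, i, j}, {58, 59} × {h, i}, {58, 59} × {h, j}, {58, 59} × {h, i, j}}; |τ_{X×Y}| = 36.

Enumerate products U × V with U ∈ τ_X, V ∈ τ_Y (deduplicated):
  ∅ × ∅ = {} (∅)
  {58} × {h} = {(58,h)}
  {58} × {i} = {(58,i)}
  {59} × {h} = {(59,h)}
  {59} × {i} = {(59,i)}
  {58} × {h, i} = {(58,h), (58,i)}
  {58} × {h, j} = {(58,h), (58,j)}
  {58, 59} × {h} = {(58,h), (59,h)}
  {58, 59} × {i} = {(58,i), (59,i)}
  {59} × {h, i} = {(59,h), (59,i)}
  {59} × {h, j} = {(59,h), (59,j)}
  {58} × {h, i, j} = {(58,h), (58,i), (58,j)}
  {59} × {h, i, j} = {(59,h), (59,i), (59,j)}
  {58, 59} × {h, i} = {(58,h), (58,i), (59,h), (59,i)}
  {58, 59} × {h, j} = {(58,h), (58,j), (59,h), (59,j)}
  {58, 59} × {h, i, j} = {(58,h), (58,i), (58,j), (59,h), (59,i), (59,j)}
These 16 distinct sets form the basis B.
Close under arbitrary unions to get τ_{X×Y}; counting gives |τ_{X×Y}| = 36.


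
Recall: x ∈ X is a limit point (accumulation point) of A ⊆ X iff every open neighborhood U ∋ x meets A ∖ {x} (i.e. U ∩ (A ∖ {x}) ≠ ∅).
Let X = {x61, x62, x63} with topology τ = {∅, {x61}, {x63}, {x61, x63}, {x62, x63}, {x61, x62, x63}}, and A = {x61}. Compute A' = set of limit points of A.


A' = ∅

For each x ∈ X, list the open sets U ∈ τ with x ∈ U, then check whether U ∩ (A ∖ {x}) ≠ ∅ for every such U.
  x = x61: open {x61} ∋ x has {x61} ∩ (A ∖ {x61}) = ∅, so x is NOT a limit point.
  x = x62: open {x62, x63} ∋ x has {x62, x63} ∩ (A ∖ {x62}) = ∅, so x is NOT a limit point.
  x = x63: open {x63} ∋ x has {x63} ∩ (A ∖ {x63}) = ∅, so x is NOT a limit point.
Collecting: A' = ∅.


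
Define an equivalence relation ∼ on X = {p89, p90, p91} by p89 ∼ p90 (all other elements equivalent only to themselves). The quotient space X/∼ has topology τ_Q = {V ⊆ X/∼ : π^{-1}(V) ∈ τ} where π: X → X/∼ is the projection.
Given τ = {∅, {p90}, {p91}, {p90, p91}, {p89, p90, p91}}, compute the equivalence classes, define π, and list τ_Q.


X/∼ = {[p89=p90], [p91]}; |τ_Q| = 3.

Equivalence classes: [p89=p90], [p91].
Quotient map π: X → X/∼ sends p89 ↦ [p89=p90], p90 ↦ [p89=p90], p91 ↦ [p91].
For each subset V ⊆ X/∼, compute π^{-1}(V) ⊆ X and check whether π^{-1}(V) ∈ τ. V is open in τ_Q iff π^{-1}(V) ∈ τ.
  V = {}: π^{-1}(V) = ∅ ∈ τ ✓.
  V = {[p89=p90]}: π^{-1}(V) = {p89, p90} ∉ τ ✗.
  V = {[p91]}: π^{-1}(V) = {p91} ∈ τ ✓.
  V = {[p89=p90], [p91]}: π^{-1}(V) = {p89, p90, p91} ∈ τ ✓.
Open sets in the quotient: τ_Q = {{}, {[p91]}, {[p89=p90], [p91]}} (3 elements).


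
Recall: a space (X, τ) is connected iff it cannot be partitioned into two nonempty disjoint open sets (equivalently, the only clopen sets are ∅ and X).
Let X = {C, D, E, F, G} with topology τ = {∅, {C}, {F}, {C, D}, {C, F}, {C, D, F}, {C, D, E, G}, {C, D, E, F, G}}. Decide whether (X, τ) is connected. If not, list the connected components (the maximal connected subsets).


(X, τ) is disconnected; components = [{F}, {C, D, E, G}].

Find clopen sets (U ∈ τ with X ∖ U ∈ τ):
  U = ∅, X ∖ U = {C, D, E, F, G} — both open, so U is clopen.
  U = {F}, X ∖ U = {C, D, E, G} — both open, so U is clopen.
  U = {C, D, E, G}, X ∖ U = {F} — both open, so U is clopen.
  U = {C, D, E, F, G}, X ∖ U = ∅ — both open, so U is clopen.
Nontrivial clopen(s) exist: e.g. {F}. So (X, τ) is disconnected.
Compute connected components by grouping points that agree on all clopens:
  component: {F}
  component: {C, D, E, G}


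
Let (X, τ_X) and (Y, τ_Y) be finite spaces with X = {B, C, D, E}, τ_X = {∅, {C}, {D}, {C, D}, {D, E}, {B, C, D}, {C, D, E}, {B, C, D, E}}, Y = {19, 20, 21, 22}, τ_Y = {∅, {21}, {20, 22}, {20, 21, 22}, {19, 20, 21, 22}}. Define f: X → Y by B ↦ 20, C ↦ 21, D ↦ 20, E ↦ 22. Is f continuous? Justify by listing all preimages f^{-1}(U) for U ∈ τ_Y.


f is NOT continuous.

Compute f^{-1}(U) for each U ∈ τ_Y:
  U = ∅: f^{-1}(U) = ∅ ∈ τ_X ✓.
  U = {21}: f^{-1}(U) = {C} ∈ τ_X ✓.
  U = {20, 22}: f^{-1}(U) = {B, D, E} ∉ τ_X ✗.
  U = {20, 21, 22}: f^{-1}(U) = {B, C, D, E} ∈ τ_X ✓.
  U = {19, 20, 21, 22}: f^{-1}(U) = {B, C, D, E} ∈ τ_X ✓.
Found U = {20, 22} with f^{-1}(U) = {B, D, E} not in τ_X. Therefore f is NOT continuous.


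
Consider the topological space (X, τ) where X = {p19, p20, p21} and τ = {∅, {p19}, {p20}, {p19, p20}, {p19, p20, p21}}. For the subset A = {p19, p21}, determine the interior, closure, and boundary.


int(A) = {p19}, cl(A) = {p19, p21}, ∂A = {p21}.

Closed sets in (X, τ) are complements of opens:
  closed(X, τ) = {∅, {p21}, {p19, p21}, {p20, p21}, {p19, p20, p21}}.
int(A) = ⋃ {U ∈ τ : U ⊆ A}. Opens contained in A: ∅, {p19}.
Taking the union of these: int(A) = {p19}.
cl(A) = ⋂ {C closed : A ⊆ C}. Closed sets containing A: {p19, p21}, {p19, p20, p21}.
Intersecting these: cl(A) = {p19, p21}.
∂A = cl(A) ∖ int(A) = {p19, p21} ∖ {p19} = {p21}.


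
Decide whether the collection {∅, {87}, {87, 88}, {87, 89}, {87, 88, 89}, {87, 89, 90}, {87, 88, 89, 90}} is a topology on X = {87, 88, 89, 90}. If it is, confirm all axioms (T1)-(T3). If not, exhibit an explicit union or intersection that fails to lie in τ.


τ IS a topology on X.

Axiom (T1): ∅ ∈ τ? Yes; X ∈ τ? Yes.
Axiom (T2/T3): check pairwise unions and intersections of members of τ.
All pairwise intersections and unions checked — each lies in τ. Therefore τ satisfies (T1), (T2), (T3): it IS a topology on X.


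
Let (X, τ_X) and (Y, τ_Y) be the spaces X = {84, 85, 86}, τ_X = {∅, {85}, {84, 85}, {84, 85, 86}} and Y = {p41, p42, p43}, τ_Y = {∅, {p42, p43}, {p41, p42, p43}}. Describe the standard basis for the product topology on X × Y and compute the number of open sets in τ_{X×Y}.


Basis B = {∅ × ∅, {85} × {p42, p43}, {85} × {p41, p42, p43}, {84, 85} × {p42, p43}, {84, 85} × {p41, p42, p43}, {84, 85, 86} × {p42, p43}, {84, 85, 86} × {p41, p42, p43}}; |τ_{X×Y}| = 10.

Enumerate products U × V with U ∈ τ_X, V ∈ τ_Y (deduplicated):
  ∅ × ∅ = {} (∅)
  {85} × {p42, p43} = {(85,p42), (85,p43)}
  {85} × {p41, p42, p43} = {(85,p41), (85,p42), (85,p43)}
  {84, 85} × {p42, p43} = {(84,p42), (84,p43), (85,p42), (85,p43)}
  {84, 85} × {p41, p42, p43} = {(84,p41), (84,p42), (84,p43), (85,p41), (85,p42), (85,p43)}
  {84, 85, 86} × {p42, p43} = {(84,p42), (84,p43), (85,p42), (85,p43), (86,p42), (86,p43)}
  {84, 85, 86} × {p41, p42, p43} = {(84,p41), (84,p42), (84,p43), (85,p41), (85,p42), (85,p43), (86,p41), (86,p42), (86,p43)}
These 7 distinct sets form the basis B.
Close under arbitrary unions to get τ_{X×Y}; counting gives |τ_{X×Y}| = 10.


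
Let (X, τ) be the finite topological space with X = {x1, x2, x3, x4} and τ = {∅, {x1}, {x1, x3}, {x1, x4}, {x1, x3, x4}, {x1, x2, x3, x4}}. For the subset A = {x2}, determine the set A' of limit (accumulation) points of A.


A' = ∅

For each x ∈ X, list the open sets U ∈ τ with x ∈ U, then check whether U ∩ (A ∖ {x}) ≠ ∅ for every such U.
  x = x1: open {x1} ∋ x has {x1} ∩ (A ∖ {x1}) = ∅, so x is NOT a limit point.
  x = x2: open {x1, x2, x3, x4} ∋ x has {x1, x2, x3, x4} ∩ (A ∖ {x2}) = ∅, so x is NOT a limit point.
  x = x3: open {x1, x3} ∋ x has {x1, x3} ∩ (A ∖ {x3}) = ∅, so x is NOT a limit point.
  x = x4: open {x1, x4} ∋ x has {x1, x4} ∩ (A ∖ {x4}) = ∅, so x is NOT a limit point.
Collecting: A' = ∅.


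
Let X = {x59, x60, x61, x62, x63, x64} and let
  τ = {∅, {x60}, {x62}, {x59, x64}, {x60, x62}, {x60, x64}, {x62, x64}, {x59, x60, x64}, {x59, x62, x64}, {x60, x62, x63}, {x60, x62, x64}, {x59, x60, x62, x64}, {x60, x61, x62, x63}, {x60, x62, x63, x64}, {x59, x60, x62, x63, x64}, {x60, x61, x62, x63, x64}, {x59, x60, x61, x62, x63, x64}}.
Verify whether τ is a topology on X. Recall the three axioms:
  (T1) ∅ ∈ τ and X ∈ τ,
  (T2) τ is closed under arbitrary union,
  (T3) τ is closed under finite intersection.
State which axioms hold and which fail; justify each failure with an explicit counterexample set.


τ is NOT a topology on X.

Axiom (T1): ∅ ∈ τ? Yes; X ∈ τ? Yes.
Axiom (T2/T3): check pairwise unions and intersections of members of τ.
Counterexample for (T3): {x59, x64} ∩ {x60, x64} = {x64} ∉ τ. Therefore τ is NOT a topology.


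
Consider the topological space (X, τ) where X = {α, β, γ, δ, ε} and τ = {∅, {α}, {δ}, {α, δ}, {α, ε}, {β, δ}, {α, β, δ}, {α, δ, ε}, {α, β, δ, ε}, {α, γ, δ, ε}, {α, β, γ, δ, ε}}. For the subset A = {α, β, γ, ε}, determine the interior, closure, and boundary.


int(A) = {α, ε}, cl(A) = {α, β, γ, ε}, ∂A = {β, γ}.

Closed sets in (X, τ) are complements of opens:
  closed(X, τ) = {∅, {β}, {γ}, {β, γ}, {γ, ε}, {α, γ, ε}, {β, γ, δ}, {β, γ, ε}, {α, β, γ, ε}, {β, γ, δ, ε}, {α, β, γ, δ, ε}}.
int(A) = ⋃ {U ∈ τ : U ⊆ A}. Opens contained in A: ∅, {α}, {α, ε}.
Taking the union of these: int(A) = {α, ε}.
cl(A) = ⋂ {C closed : A ⊆ C}. Closed sets containing A: {α, β, γ, ε}, {α, β, γ, δ, ε}.
Intersecting these: cl(A) = {α, β, γ, ε}.
∂A = cl(A) ∖ int(A) = {α, β, γ, ε} ∖ {α, ε} = {β, γ}.


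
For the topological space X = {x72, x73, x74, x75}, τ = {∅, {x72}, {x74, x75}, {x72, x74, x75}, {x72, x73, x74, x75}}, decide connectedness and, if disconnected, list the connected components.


(X, τ) is connected.

Find clopen sets (U ∈ τ with X ∖ U ∈ τ):
  U = ∅, X ∖ U = {x72, x73, x74, x75} — both open, so U is clopen.
  U = {x72, x73, x74, x75}, X ∖ U = ∅ — both open, so U is clopen.
Only trivial clopens (∅ and X) exist, so (X, τ) is connected.
Compute connected components by grouping points that agree on all clopens:
  component: {x72, x73, x74, x75}


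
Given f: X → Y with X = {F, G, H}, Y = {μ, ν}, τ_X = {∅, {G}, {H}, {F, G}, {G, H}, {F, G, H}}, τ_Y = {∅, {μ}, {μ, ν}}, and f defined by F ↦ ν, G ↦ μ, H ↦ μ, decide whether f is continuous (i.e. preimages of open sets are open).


f IS continuous.

Compute f^{-1}(U) for each U ∈ τ_Y:
  U = ∅: f^{-1}(U) = ∅ ∈ τ_X ✓.
  U = {μ}: f^{-1}(U) = {G, H} ∈ τ_X ✓.
  U = {μ, ν}: f^{-1}(U) = {F, G, H} ∈ τ_X ✓.
Every preimage lies in τ_X, so f IS continuous.


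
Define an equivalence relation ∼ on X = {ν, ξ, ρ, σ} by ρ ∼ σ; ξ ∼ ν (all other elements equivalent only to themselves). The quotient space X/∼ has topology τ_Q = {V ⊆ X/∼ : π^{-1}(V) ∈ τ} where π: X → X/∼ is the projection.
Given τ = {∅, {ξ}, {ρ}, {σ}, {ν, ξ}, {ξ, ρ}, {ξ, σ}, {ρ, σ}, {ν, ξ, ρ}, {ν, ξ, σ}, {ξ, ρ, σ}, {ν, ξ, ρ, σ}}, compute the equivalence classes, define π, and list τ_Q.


X/∼ = {[ν=ξ], [ρ=σ]}; |τ_Q| = 4.

Equivalence classes: [ν=ξ], [ρ=σ].
Quotient map π: X → X/∼ sends ν ↦ [ν=ξ], ξ ↦ [ν=ξ], ρ ↦ [ρ=σ], σ ↦ [ρ=σ].
For each subset V ⊆ X/∼, compute π^{-1}(V) ⊆ X and check whether π^{-1}(V) ∈ τ. V is open in τ_Q iff π^{-1}(V) ∈ τ.
  V = {}: π^{-1}(V) = ∅ ∈ τ ✓.
  V = {[ν=ξ]}: π^{-1}(V) = {ν, ξ} ∈ τ ✓.
  V = {[ρ=σ]}: π^{-1}(V) = {ρ, σ} ∈ τ ✓.
  V = {[ν=ξ], [ρ=σ]}: π^{-1}(V) = {ν, ξ, ρ, σ} ∈ τ ✓.
Open sets in the quotient: τ_Q = {{}, {[ν=ξ]}, {[ρ=σ]}, {[ν=ξ], [ρ=σ]}} (4 elements).


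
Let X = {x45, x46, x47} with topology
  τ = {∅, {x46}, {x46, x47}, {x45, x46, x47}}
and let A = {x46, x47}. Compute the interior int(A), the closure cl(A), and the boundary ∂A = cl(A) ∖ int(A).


int(A) = {x46, x47}, cl(A) = {x45, x46, x47}, ∂A = {x45}.

Closed sets in (X, τ) are complements of opens:
  closed(X, τ) = {∅, {x45}, {x45, x47}, {x45, x46, x47}}.
int(A) = ⋃ {U ∈ τ : U ⊆ A}. Opens contained in A: ∅, {x46}, {x46, x47}.
Taking the union of these: int(A) = {x46, x47}.
cl(A) = ⋂ {C closed : A ⊆ C}. Closed sets containing A: {x45, x46, x47}.
Intersecting these: cl(A) = {x45, x46, x47}.
∂A = cl(A) ∖ int(A) = {x45, x46, x47} ∖ {x46, x47} = {x45}.


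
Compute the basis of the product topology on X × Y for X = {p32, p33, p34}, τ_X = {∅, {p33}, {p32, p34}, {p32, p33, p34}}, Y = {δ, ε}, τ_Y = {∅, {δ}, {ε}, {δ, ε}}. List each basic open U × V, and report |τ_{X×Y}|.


Basis B = {∅ × ∅, {p33} × {δ}, {p33} × {ε}, {p32, p34} × {δ}, {p32, p34} × {ε}, {p33} × {δ, ε}, {p32, p33, p34} × {δ}, {p32, p33, p34} × {ε}, {p32, p34} × {δ, ε}, {p32, p33, p34} × {δ, ε}}; |τ_{X×Y}| = 16.

Enumerate products U × V with U ∈ τ_X, V ∈ τ_Y (deduplicated):
  ∅ × ∅ = {} (∅)
  {p33} × {δ} = {(p33,δ)}
  {p33} × {ε} = {(p33,ε)}
  {p32, p34} × {δ} = {(p32,δ), (p34,δ)}
  {p32, p34} × {ε} = {(p32,ε), (p34,ε)}
  {p33} × {δ, ε} = {(p33,δ), (p33,ε)}
  {p32, p33, p34} × {δ} = {(p32,δ), (p33,δ), (p34,δ)}
  {p32, p33, p34} × {ε} = {(p32,ε), (p33,ε), (p34,ε)}
  {p32, p34} × {δ, ε} = {(p32,δ), (p32,ε), (p34,δ), (p34,ε)}
  {p32, p33, p34} × {δ, ε} = {(p32,δ), (p32,ε), (p33,δ), (p33,ε), (p34,δ), (p34,ε)}
These 10 distinct sets form the basis B.
Close under arbitrary unions to get τ_{X×Y}; counting gives |τ_{X×Y}| = 16.


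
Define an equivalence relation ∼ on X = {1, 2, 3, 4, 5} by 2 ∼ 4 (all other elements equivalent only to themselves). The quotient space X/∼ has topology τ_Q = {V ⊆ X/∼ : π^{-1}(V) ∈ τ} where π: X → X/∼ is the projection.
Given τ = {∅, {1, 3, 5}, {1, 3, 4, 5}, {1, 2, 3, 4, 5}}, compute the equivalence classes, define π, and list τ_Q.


X/∼ = {[1], [2=4], [3], [5]}; |τ_Q| = 3.

Equivalence classes: [1], [2=4], [3], [5].
Quotient map π: X → X/∼ sends 1 ↦ [1], 2 ↦ [2=4], 3 ↦ [3], 4 ↦ [2=4], 5 ↦ [5].
For each subset V ⊆ X/∼, compute π^{-1}(V) ⊆ X and check whether π^{-1}(V) ∈ τ. V is open in τ_Q iff π^{-1}(V) ∈ τ.
  V = {}: π^{-1}(V) = ∅ ∈ τ ✓.
  V = {[1]}: π^{-1}(V) = {1} ∉ τ ✗.
  V = {[2=4]}: π^{-1}(V) = {2, 4} ∉ τ ✗.
  V = {[1], [2=4]}: π^{-1}(V) = {1, 2, 4} ∉ τ ✗.
  V = {[3]}: π^{-1}(V) = {3} ∉ τ ✗.
  V = {[1], [3]}: π^{-1}(V) = {1, 3} ∉ τ ✗.
  V = {[2=4], [3]}: π^{-1}(V) = {2, 3, 4} ∉ τ ✗.
  V = {[1], [2=4], [3]}: π^{-1}(V) = {1, 2, 3, 4} ∉ τ ✗.
  V = {[5]}: π^{-1}(V) = {5} ∉ τ ✗.
  V = {[1], [5]}: π^{-1}(V) = {1, 5} ∉ τ ✗.
  V = {[2=4], [5]}: π^{-1}(V) = {2, 4, 5} ∉ τ ✗.
  V = {[1], [2=4], [5]}: π^{-1}(V) = {1, 2, 4, 5} ∉ τ ✗.
  V = {[3], [5]}: π^{-1}(V) = {3, 5} ∉ τ ✗.
  V = {[1], [3], [5]}: π^{-1}(V) = {1, 3, 5} ∈ τ ✓.
  V = {[2=4], [3], [5]}: π^{-1}(V) = {2, 3, 4, 5} ∉ τ ✗.
  V = {[1], [2=4], [3], [5]}: π^{-1}(V) = {1, 2, 3, 4, 5} ∈ τ ✓.
Open sets in the quotient: τ_Q = {{}, {[1], [3], [5]}, {[1], [2=4], [3], [5]}} (3 elements).


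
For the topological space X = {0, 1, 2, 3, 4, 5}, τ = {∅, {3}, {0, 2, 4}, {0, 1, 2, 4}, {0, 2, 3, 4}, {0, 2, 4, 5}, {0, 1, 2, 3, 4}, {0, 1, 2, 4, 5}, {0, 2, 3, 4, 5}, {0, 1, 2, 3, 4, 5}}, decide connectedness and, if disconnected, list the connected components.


(X, τ) is disconnected; components = [{3}, {0, 1, 2, 4, 5}].

Find clopen sets (U ∈ τ with X ∖ U ∈ τ):
  U = ∅, X ∖ U = {0, 1, 2, 3, 4, 5} — both open, so U is clopen.
  U = {3}, X ∖ U = {0, 1, 2, 4, 5} — both open, so U is clopen.
  U = {0, 1, 2, 4, 5}, X ∖ U = {3} — both open, so U is clopen.
  U = {0, 1, 2, 3, 4, 5}, X ∖ U = ∅ — both open, so U is clopen.
Nontrivial clopen(s) exist: e.g. {3}. So (X, τ) is disconnected.
Compute connected components by grouping points that agree on all clopens:
  component: {3}
  component: {0, 1, 2, 4, 5}


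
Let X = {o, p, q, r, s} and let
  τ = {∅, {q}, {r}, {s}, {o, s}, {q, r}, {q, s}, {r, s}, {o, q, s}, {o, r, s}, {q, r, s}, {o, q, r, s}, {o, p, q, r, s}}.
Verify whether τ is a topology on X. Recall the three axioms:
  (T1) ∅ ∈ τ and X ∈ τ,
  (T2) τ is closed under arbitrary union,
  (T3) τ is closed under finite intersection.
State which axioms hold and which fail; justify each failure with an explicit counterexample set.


τ IS a topology on X.

Axiom (T1): ∅ ∈ τ? Yes; X ∈ τ? Yes.
Axiom (T2/T3): check pairwise unions and intersections of members of τ.
All pairwise intersections and unions checked — each lies in τ. Therefore τ satisfies (T1), (T2), (T3): it IS a topology on X.


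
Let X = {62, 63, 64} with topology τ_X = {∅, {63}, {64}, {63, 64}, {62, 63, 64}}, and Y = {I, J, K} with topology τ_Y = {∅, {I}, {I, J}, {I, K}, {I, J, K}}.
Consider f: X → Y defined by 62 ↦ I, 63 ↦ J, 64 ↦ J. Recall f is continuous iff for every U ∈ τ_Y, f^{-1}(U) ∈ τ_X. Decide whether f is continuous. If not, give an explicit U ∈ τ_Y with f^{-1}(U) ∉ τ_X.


f is NOT continuous.

Compute f^{-1}(U) for each U ∈ τ_Y:
  U = ∅: f^{-1}(U) = ∅ ∈ τ_X ✓.
  U = {I}: f^{-1}(U) = {62} ∉ τ_X ✗.
  U = {I, J}: f^{-1}(U) = {62, 63, 64} ∈ τ_X ✓.
  U = {I, K}: f^{-1}(U) = {62} ∉ τ_X ✗.
  U = {I, J, K}: f^{-1}(U) = {62, 63, 64} ∈ τ_X ✓.
Found U = {I} with f^{-1}(U) = {62} not in τ_X. Therefore f is NOT continuous.


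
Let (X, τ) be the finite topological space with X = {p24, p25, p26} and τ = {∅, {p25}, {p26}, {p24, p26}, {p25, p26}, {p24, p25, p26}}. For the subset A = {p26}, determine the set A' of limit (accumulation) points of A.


A' = {p24}

For each x ∈ X, list the open sets U ∈ τ with x ∈ U, then check whether U ∩ (A ∖ {x}) ≠ ∅ for every such U.
  x = p24: opens ∋ x are {p24, p26}, {p24, p25, p26}; each meets A ∖ {p24}, so x IS a limit point.
  x = p25: open {p25} ∋ x has {p25} ∩ (A ∖ {p25}) = ∅, so x is NOT a limit point.
  x = p26: open {p26} ∋ x has {p26} ∩ (A ∖ {p26}) = ∅, so x is NOT a limit point.
Collecting: A' = {p24}.


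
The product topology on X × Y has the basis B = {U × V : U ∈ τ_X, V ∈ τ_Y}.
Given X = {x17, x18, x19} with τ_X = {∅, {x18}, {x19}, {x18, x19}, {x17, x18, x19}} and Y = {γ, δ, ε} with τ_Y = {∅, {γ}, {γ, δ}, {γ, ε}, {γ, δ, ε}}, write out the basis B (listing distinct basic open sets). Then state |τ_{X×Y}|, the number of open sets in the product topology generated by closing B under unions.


Basis B = {∅ × ∅, {x18} × {γ}, {x19} × {γ}, {x18} × {γ, δ}, {x18} × {γ, ε}, {x18, x19} × {γ}, {x19} × {γ, δ}, {x19} × {γ, ε}, {x17, x18, x19} × {γ}, {x18} × {γ, δ, ε}, {x19} × {γ, δ, ε}, {x18, x19} × {γ, δ}, {x18, x19} × {γ, ε}, {x17, x18, x19} × {γ, δ}, {x17, x18, x19} × {γ, ε}, {x18, x19} × {γ, δ, ε}, {x17, x18, x19} × {γ, δ, ε}}; |τ_{X×Y}| = 50.

Enumerate products U × V with U ∈ τ_X, V ∈ τ_Y (deduplicated):
  ∅ × ∅ = {} (∅)
  {x18} × {γ} = {(x18,γ)}
  {x19} × {γ} = {(x19,γ)}
  {x18} × {γ, δ} = {(x18,γ), (x18,δ)}
  {x18} × {γ, ε} = {(x18,γ), (x18,ε)}
  {x18, x19} × {γ} = {(x18,γ), (x19,γ)}
  {x19} × {γ, δ} = {(x19,γ), (x19,δ)}
  {x19} × {γ, ε} = {(x19,γ), (x19,ε)}
  {x17, x18, x19} × {γ} = {(x17,γ), (x18,γ), (x19,γ)}
  {x18} × {γ, δ, ε} = {(x18,γ), (x18,δ), (x18,ε)}
  {x19} × {γ, δ, ε} = {(x19,γ), (x19,δ), (x19,ε)}
  {x18, x19} × {γ, δ} = {(x18,γ), (x18,δ), (x19,γ), (x19,δ)}
  {x18, x19} × {γ, ε} = {(x18,γ), (x18,ε), (x19,γ), (x19,ε)}
  {x17, x18, x19} × {γ, δ} = {(x17,γ), (x17,δ), (x18,γ), (x18,δ), (x19,γ), (x19,δ)}
  {x17, x18, x19} × {γ, ε} = {(x17,γ), (x17,ε), (x18,γ), (x18,ε), (x19,γ), (x19,ε)}
  {x18, x19} × {γ, δ, ε} = {(x18,γ), (x18,δ), (x18,ε), (x19,γ), (x19,δ), (x19,ε)}
  {x17, x18, x19} × {γ, δ, ε} = {(x17,γ), (x17,δ), (x17,ε), (x18,γ), (x18,δ), (x18,ε), (x19,γ), (x19,δ), (x19,ε)}
These 17 distinct sets form the basis B.
Close under arbitrary unions to get τ_{X×Y}; counting gives |τ_{X×Y}| = 50.


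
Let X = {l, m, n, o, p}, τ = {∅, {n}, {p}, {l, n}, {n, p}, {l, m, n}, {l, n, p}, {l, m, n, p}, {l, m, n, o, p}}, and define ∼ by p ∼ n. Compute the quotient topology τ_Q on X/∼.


X/∼ = {[l], [m], [n=p], [o]}; |τ_Q| = 5.

Equivalence classes: [l], [m], [n=p], [o].
Quotient map π: X → X/∼ sends l ↦ [l], m ↦ [m], n ↦ [n=p], o ↦ [o], p ↦ [n=p].
For each subset V ⊆ X/∼, compute π^{-1}(V) ⊆ X and check whether π^{-1}(V) ∈ τ. V is open in τ_Q iff π^{-1}(V) ∈ τ.
  V = {}: π^{-1}(V) = ∅ ∈ τ ✓.
  V = {[l]}: π^{-1}(V) = {l} ∉ τ ✗.
  V = {[m]}: π^{-1}(V) = {m} ∉ τ ✗.
  V = {[l], [m]}: π^{-1}(V) = {l, m} ∉ τ ✗.
  V = {[n=p]}: π^{-1}(V) = {n, p} ∈ τ ✓.
  V = {[l], [n=p]}: π^{-1}(V) = {l, n, p} ∈ τ ✓.
  V = {[m], [n=p]}: π^{-1}(V) = {m, n, p} ∉ τ ✗.
  V = {[l], [m], [n=p]}: π^{-1}(V) = {l, m, n, p} ∈ τ ✓.
  V = {[o]}: π^{-1}(V) = {o} ∉ τ ✗.
  V = {[l], [o]}: π^{-1}(V) = {l, o} ∉ τ ✗.
  V = {[m], [o]}: π^{-1}(V) = {m, o} ∉ τ ✗.
  V = {[l], [m], [o]}: π^{-1}(V) = {l, m, o} ∉ τ ✗.
  V = {[n=p], [o]}: π^{-1}(V) = {n, o, p} ∉ τ ✗.
  V = {[l], [n=p], [o]}: π^{-1}(V) = {l, n, o, p} ∉ τ ✗.
  V = {[m], [n=p], [o]}: π^{-1}(V) = {m, n, o, p} ∉ τ ✗.
  V = {[l], [m], [n=p], [o]}: π^{-1}(V) = {l, m, n, o, p} ∈ τ ✓.
Open sets in the quotient: τ_Q = {{}, {[n=p]}, {[l], [n=p]}, {[l], [m], [n=p]}, {[l], [m], [n=p], [o]}} (5 elements).
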